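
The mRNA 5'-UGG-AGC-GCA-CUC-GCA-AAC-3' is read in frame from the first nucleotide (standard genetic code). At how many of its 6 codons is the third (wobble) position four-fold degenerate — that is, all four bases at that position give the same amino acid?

Codon 1 UGG (Trp): third position 1-fold.
Codon 2 AGC (Ser): third position 2-fold.
Codon 3 GCA (Ala): third position 4-fold.
Codon 4 CUC (Leu): third position 4-fold.
Codon 5 GCA (Ala): third position 4-fold.
Codon 6 AAC (Asn): third position 2-fold.
Four-fold degenerate third positions: 3.

3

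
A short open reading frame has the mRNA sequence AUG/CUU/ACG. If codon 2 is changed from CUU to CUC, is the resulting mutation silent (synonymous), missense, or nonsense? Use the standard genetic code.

Position 6 falls in codon 2: CUU → Leu.
After the substitution the codon is CUC → Leu.
Both encode Leu, so the change is synonymous.

silent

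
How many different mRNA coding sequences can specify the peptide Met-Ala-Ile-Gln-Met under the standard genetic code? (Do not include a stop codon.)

24

Met: 1 codon.
Ala: 4 codons.
Ile: 3 codons.
Gln: 2 codons.
Met: 1 codon.
1 × 4 × 3 × 2 × 1 = 24.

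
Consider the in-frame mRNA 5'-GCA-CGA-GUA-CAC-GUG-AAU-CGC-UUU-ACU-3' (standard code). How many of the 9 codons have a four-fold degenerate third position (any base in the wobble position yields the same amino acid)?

6

Codon 1 GCA (Ala): third position 4-fold.
Codon 2 CGA (Arg): third position 4-fold.
Codon 3 GUA (Val): third position 4-fold.
Codon 4 CAC (His): third position 2-fold.
Codon 5 GUG (Val): third position 4-fold.
Codon 6 AAU (Asn): third position 2-fold.
Codon 7 CGC (Arg): third position 4-fold.
Codon 8 UUU (Phe): third position 2-fold.
Codon 9 ACU (Thr): third position 4-fold.
Four-fold degenerate third positions: 6.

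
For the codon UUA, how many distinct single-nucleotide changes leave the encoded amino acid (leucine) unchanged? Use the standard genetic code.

2

Position 1: CUA → 1 synonymous.
Position 2: none → 0 synonymous.
Position 3: UUG → 1 synonymous.
Total: 1 + 0 + 1 = 2.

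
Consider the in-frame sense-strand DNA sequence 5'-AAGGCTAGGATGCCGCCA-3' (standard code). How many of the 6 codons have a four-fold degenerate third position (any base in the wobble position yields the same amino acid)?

3

Codon 1 AAG (Lys): third position 2-fold.
Codon 2 GCT (Ala): third position 4-fold.
Codon 3 AGG (Arg): third position 2-fold.
Codon 4 ATG (Met): third position 1-fold.
Codon 5 CCG (Pro): third position 4-fold.
Codon 6 CCA (Pro): third position 4-fold.
Four-fold degenerate third positions: 3.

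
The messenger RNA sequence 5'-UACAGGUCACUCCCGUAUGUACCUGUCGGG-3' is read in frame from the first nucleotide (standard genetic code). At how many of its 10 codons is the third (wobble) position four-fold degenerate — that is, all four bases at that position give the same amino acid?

7

Codon 1 UAC (Tyr): third position 2-fold.
Codon 2 AGG (Arg): third position 2-fold.
Codon 3 UCA (Ser): third position 4-fold.
Codon 4 CUC (Leu): third position 4-fold.
Codon 5 CCG (Pro): third position 4-fold.
Codon 6 UAU (Tyr): third position 2-fold.
Codon 7 GUA (Val): third position 4-fold.
Codon 8 CCU (Pro): third position 4-fold.
Codon 9 GUC (Val): third position 4-fold.
Codon 10 GGG (Gly): third position 4-fold.
Four-fold degenerate third positions: 7.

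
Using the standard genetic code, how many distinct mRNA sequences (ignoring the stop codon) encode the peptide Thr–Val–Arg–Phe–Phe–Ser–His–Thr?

Thr: 4 codons.
Val: 4 codons.
Arg: 6 codons.
Phe: 2 codons.
Phe: 2 codons.
Ser: 6 codons.
His: 2 codons.
Thr: 4 codons.
4 × 4 × 6 × 2 × 2 × 6 × 2 × 4 = 18432.

18432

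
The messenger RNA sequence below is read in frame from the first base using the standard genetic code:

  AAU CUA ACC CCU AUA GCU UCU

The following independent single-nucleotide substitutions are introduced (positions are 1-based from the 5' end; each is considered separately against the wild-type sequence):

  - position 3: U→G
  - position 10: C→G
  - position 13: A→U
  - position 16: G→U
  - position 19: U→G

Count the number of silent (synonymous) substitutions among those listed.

0

Codon 1: AAU (Asn) → AAG (Lys) — missense.
Codon 4: CCU (Pro) → GCU (Ala) — missense.
Codon 5: AUA (Ile) → UUA (Leu) — missense.
Codon 6: GCU (Ala) → UCU (Ser) — missense.
Codon 7: UCU (Ser) → GCU (Ala) — missense.
Synonymous: 0 of 5.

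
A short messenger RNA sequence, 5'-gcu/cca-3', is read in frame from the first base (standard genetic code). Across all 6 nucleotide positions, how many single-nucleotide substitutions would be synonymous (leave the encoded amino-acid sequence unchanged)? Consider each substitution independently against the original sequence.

Codon 1 (GCU, Ala): 3 synonymous substitutions.
Codon 2 (CCA, Pro): 3 synonymous substitutions.
Total: 3 + 3 = 6.

6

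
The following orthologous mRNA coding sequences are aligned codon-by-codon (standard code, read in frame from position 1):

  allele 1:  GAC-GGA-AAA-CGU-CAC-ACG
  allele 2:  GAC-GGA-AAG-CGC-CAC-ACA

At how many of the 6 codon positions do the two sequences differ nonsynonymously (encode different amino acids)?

Codon 1: GAC Asp / GAC Asp — identical.
Codon 2: GGA Gly / GGA Gly — identical.
Codon 3: AAA Lys / AAG Lys — synonymous.
Codon 4: CGU Arg / CGC Arg — synonymous.
Codon 5: CAC His / CAC His — identical.
Codon 6: ACG Thr / ACA Thr — synonymous.
Nonsynonymous differences: 0.

0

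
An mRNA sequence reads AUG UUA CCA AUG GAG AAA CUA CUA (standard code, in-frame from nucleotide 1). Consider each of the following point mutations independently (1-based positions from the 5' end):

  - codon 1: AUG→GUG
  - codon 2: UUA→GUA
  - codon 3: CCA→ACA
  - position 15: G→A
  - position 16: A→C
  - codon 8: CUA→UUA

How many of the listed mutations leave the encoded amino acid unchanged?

2

Codon 1: AUG (Met) → GUG (Val) — missense.
Codon 2: UUA (Leu) → GUA (Val) — missense.
Codon 3: CCA (Pro) → ACA (Thr) — missense.
Codon 5: GAG (Glu) → GAA (Glu) — synonymous.
Codon 6: AAA (Lys) → CAA (Gln) — missense.
Codon 8: CUA (Leu) → UUA (Leu) — synonymous.
Synonymous: 2 of 6.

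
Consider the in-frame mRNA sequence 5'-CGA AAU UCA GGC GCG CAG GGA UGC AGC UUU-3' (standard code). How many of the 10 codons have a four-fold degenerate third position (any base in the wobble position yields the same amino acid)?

Codon 1 CGA (Arg): third position 4-fold.
Codon 2 AAU (Asn): third position 2-fold.
Codon 3 UCA (Ser): third position 4-fold.
Codon 4 GGC (Gly): third position 4-fold.
Codon 5 GCG (Ala): third position 4-fold.
Codon 6 CAG (Gln): third position 2-fold.
Codon 7 GGA (Gly): third position 4-fold.
Codon 8 UGC (Cys): third position 2-fold.
Codon 9 AGC (Ser): third position 2-fold.
Codon 10 UUU (Phe): third position 2-fold.
Four-fold degenerate third positions: 5.

5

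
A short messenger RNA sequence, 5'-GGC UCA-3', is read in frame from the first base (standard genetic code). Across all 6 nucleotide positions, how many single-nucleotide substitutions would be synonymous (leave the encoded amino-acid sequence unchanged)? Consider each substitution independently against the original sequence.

6

Codon 1 (GGC, Gly): 3 synonymous substitutions.
Codon 2 (UCA, Ser): 3 synonymous substitutions.
Total: 3 + 3 = 6.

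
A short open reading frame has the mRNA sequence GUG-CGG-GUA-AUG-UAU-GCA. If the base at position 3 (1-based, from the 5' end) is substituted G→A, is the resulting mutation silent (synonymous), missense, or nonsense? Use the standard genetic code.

silent

Position 3 falls in codon 1: GUG → Val.
After the substitution the codon is GUA → Val.
Both encode Val, so the change is synonymous.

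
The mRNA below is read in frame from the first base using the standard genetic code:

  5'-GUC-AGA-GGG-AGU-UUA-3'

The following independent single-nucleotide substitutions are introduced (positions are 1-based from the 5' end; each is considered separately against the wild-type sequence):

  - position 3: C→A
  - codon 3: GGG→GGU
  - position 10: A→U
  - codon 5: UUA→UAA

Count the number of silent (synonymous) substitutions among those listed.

2

Codon 1: GUC (Val) → GUA (Val) — synonymous.
Codon 3: GGG (Gly) → GGU (Gly) — synonymous.
Codon 4: AGU (Ser) → UGU (Cys) — missense.
Codon 5: UUA (Leu) → UAA (Stop) — nonsense.
Synonymous: 2 of 4.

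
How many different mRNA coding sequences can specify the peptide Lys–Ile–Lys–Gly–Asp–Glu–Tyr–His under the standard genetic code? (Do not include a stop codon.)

Lys: 2 codons.
Ile: 3 codons.
Lys: 2 codons.
Gly: 4 codons.
Asp: 2 codons.
Glu: 2 codons.
Tyr: 2 codons.
His: 2 codons.
2 × 3 × 2 × 4 × 2 × 2 × 2 × 2 = 768.

768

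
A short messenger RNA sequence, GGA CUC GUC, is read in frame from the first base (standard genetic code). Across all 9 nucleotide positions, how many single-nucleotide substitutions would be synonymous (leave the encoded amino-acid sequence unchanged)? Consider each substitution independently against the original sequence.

Codon 1 (GGA, Gly): 3 synonymous substitutions.
Codon 2 (CUC, Leu): 3 synonymous substitutions.
Codon 3 (GUC, Val): 3 synonymous substitutions.
Total: 3 + 3 + 3 = 9.

9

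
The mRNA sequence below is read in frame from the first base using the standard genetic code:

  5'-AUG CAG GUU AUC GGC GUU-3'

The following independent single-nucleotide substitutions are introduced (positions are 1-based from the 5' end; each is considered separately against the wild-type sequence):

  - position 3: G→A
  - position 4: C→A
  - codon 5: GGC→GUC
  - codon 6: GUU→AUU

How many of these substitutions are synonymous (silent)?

Codon 1: AUG (Met) → AUA (Ile) — missense.
Codon 2: CAG (Gln) → AAG (Lys) — missense.
Codon 5: GGC (Gly) → GUC (Val) — missense.
Codon 6: GUU (Val) → AUU (Ile) — missense.
Synonymous: 0 of 4.

0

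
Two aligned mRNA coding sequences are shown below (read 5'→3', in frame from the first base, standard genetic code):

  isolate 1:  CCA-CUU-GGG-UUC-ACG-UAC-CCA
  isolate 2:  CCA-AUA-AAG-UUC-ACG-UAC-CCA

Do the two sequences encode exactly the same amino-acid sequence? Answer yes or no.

no

Codon 1: CCA Pro / CCA Pro — identical.
Codon 2: CUU Leu / AUA Ile — nonsynonymous.
Codon 3: GGG Gly / AAG Lys — nonsynonymous.
Codon 4: UUC Phe / UUC Phe — identical.
Codon 5: ACG Thr / ACG Thr — identical.
Codon 6: UAC Tyr / UAC Tyr — identical.
Codon 7: CCA Pro / CCA Pro — identical.
Nonsynonymous differences: 2 → different protein.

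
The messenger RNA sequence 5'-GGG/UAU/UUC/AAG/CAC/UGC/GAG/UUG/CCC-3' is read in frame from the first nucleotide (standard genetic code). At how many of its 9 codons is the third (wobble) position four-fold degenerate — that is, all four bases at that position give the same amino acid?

Codon 1 GGG (Gly): third position 4-fold.
Codon 2 UAU (Tyr): third position 2-fold.
Codon 3 UUC (Phe): third position 2-fold.
Codon 4 AAG (Lys): third position 2-fold.
Codon 5 CAC (His): third position 2-fold.
Codon 6 UGC (Cys): third position 2-fold.
Codon 7 GAG (Glu): third position 2-fold.
Codon 8 UUG (Leu): third position 2-fold.
Codon 9 CCC (Pro): third position 4-fold.
Four-fold degenerate third positions: 2.

2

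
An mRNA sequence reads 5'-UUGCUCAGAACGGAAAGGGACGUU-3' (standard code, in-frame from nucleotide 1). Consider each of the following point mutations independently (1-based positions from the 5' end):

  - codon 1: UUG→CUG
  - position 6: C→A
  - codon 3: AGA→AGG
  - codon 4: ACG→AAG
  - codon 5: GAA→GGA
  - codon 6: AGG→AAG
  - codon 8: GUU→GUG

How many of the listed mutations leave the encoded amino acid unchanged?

4

Codon 1: UUG (Leu) → CUG (Leu) — synonymous.
Codon 2: CUC (Leu) → CUA (Leu) — synonymous.
Codon 3: AGA (Arg) → AGG (Arg) — synonymous.
Codon 4: ACG (Thr) → AAG (Lys) — missense.
Codon 5: GAA (Glu) → GGA (Gly) — missense.
Codon 6: AGG (Arg) → AAG (Lys) — missense.
Codon 8: GUU (Val) → GUG (Val) — synonymous.
Synonymous: 4 of 7.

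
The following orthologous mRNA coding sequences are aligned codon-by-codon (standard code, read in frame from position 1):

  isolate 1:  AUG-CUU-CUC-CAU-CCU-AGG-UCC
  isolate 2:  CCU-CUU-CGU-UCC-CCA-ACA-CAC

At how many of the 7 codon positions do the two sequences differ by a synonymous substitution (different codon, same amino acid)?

1

Codon 1: AUG Met / CCU Pro — nonsynonymous.
Codon 2: CUU Leu / CUU Leu — identical.
Codon 3: CUC Leu / CGU Arg — nonsynonymous.
Codon 4: CAU His / UCC Ser — nonsynonymous.
Codon 5: CCU Pro / CCA Pro — synonymous.
Codon 6: AGG Arg / ACA Thr — nonsynonymous.
Codon 7: UCC Ser / CAC His — nonsynonymous.
Synonymous differences: 1.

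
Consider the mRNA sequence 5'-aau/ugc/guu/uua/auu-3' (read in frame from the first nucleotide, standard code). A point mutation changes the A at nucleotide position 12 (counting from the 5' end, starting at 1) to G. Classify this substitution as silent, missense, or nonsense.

silent

Position 12 falls in codon 4: UUA → Leu.
After the substitution the codon is UUG → Leu.
Both encode Leu, so the change is synonymous.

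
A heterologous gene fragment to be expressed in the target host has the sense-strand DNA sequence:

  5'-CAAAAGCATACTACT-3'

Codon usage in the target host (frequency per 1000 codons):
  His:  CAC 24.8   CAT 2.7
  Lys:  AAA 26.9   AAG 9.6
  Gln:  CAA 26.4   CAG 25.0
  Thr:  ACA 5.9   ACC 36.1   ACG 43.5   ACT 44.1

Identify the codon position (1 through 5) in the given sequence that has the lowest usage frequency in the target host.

Codon 1 CAA (Gln): 26.4 per 1000.
Codon 2 AAG (Lys): 9.6 per 1000.
Codon 3 CAT (His): 2.7 per 1000.
Codon 4 ACT (Thr): 44.1 per 1000.
Codon 5 ACT (Thr): 44.1 per 1000.
Lowest frequency is 2.7 at codon 3.

3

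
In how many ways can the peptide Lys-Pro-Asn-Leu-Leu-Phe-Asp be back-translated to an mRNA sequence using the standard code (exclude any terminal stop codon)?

2304

Lys: 2 codons.
Pro: 4 codons.
Asn: 2 codons.
Leu: 6 codons.
Leu: 6 codons.
Phe: 2 codons.
Asp: 2 codons.
2 × 4 × 2 × 6 × 6 × 2 × 2 = 2304.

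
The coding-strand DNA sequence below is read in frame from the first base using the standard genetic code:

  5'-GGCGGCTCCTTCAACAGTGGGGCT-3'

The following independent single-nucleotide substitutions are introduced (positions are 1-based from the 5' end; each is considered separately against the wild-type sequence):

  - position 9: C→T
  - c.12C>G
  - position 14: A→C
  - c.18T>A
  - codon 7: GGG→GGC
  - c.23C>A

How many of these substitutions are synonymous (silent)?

2

Codon 3: TCC (Ser) → TCT (Ser) — synonymous.
Codon 4: TTC (Phe) → TTG (Leu) — missense.
Codon 5: AAC (Asn) → ACC (Thr) — missense.
Codon 6: AGT (Ser) → AGA (Arg) — missense.
Codon 7: GGG (Gly) → GGC (Gly) — synonymous.
Codon 8: GCT (Ala) → GAT (Asp) — missense.
Synonymous: 2 of 6.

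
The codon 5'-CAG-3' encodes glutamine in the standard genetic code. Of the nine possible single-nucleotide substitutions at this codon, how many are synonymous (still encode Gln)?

Position 1: none → 0 synonymous.
Position 2: none → 0 synonymous.
Position 3: CAA → 1 synonymous.
Total: 0 + 0 + 1 = 1.

1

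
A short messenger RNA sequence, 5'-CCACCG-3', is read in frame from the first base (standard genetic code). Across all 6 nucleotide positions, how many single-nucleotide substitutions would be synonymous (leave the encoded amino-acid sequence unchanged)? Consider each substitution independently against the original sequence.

6

Codon 1 (CCA, Pro): 3 synonymous substitutions.
Codon 2 (CCG, Pro): 3 synonymous substitutions.
Total: 3 + 3 = 6.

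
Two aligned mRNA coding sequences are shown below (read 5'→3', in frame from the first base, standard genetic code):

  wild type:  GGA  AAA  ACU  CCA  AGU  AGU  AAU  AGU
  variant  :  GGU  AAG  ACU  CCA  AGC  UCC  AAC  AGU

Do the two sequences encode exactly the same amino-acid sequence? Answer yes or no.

yes

Codon 1: GGA Gly / GGU Gly — synonymous.
Codon 2: AAA Lys / AAG Lys — synonymous.
Codon 3: ACU Thr / ACU Thr — identical.
Codon 4: CCA Pro / CCA Pro — identical.
Codon 5: AGU Ser / AGC Ser — synonymous.
Codon 6: AGU Ser / UCC Ser — synonymous.
Codon 7: AAU Asn / AAC Asn — synonymous.
Codon 8: AGU Ser / AGU Ser — identical.
Nonsynonymous differences: 0 → same protein.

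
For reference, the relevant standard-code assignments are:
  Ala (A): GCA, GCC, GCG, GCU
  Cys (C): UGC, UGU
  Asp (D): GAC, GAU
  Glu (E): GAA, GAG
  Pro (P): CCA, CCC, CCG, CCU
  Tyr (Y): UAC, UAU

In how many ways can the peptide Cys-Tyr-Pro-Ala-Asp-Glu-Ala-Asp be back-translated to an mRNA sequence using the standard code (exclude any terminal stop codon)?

2048

Cys: 2 codons.
Tyr: 2 codons.
Pro: 4 codons.
Ala: 4 codons.
Asp: 2 codons.
Glu: 2 codons.
Ala: 4 codons.
Asp: 2 codons.
2 × 2 × 4 × 4 × 2 × 2 × 4 × 2 = 2048.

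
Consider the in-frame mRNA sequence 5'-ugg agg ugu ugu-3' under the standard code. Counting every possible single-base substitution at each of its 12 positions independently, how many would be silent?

Codon 1 (UGG, Trp): 0 synonymous substitutions.
Codon 2 (AGG, Arg): 2 synonymous substitutions.
Codon 3 (UGU, Cys): 1 synonymous substitution.
Codon 4 (UGU, Cys): 1 synonymous substitution.
Total: 0 + 2 + 1 + 1 = 4.

4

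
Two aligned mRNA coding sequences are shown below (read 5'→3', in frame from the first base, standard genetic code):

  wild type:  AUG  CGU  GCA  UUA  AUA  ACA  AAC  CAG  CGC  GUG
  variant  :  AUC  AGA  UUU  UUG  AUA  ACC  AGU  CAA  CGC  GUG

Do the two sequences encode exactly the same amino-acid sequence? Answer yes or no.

no

Codon 1: AUG Met / AUC Ile — nonsynonymous.
Codon 2: CGU Arg / AGA Arg — synonymous.
Codon 3: GCA Ala / UUU Phe — nonsynonymous.
Codon 4: UUA Leu / UUG Leu — synonymous.
Codon 5: AUA Ile / AUA Ile — identical.
Codon 6: ACA Thr / ACC Thr — synonymous.
Codon 7: AAC Asn / AGU Ser — nonsynonymous.
Codon 8: CAG Gln / CAA Gln — synonymous.
Codon 9: CGC Arg / CGC Arg — identical.
Codon 10: GUG Val / GUG Val — identical.
Nonsynonymous differences: 3 → different protein.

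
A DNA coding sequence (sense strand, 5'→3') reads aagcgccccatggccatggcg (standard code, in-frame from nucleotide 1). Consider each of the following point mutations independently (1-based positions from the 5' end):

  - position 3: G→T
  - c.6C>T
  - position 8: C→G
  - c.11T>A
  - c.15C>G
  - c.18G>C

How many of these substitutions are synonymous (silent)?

Codon 1: AAG (Lys) → AAT (Asn) — missense.
Codon 2: CGC (Arg) → CGT (Arg) — synonymous.
Codon 3: CCC (Pro) → CGC (Arg) — missense.
Codon 4: ATG (Met) → AAG (Lys) — missense.
Codon 5: GCC (Ala) → GCG (Ala) — synonymous.
Codon 6: ATG (Met) → ATC (Ile) — missense.
Synonymous: 2 of 6.

2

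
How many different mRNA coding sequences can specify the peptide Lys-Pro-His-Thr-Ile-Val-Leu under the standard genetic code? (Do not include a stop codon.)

4608

Lys: 2 codons.
Pro: 4 codons.
His: 2 codons.
Thr: 4 codons.
Ile: 3 codons.
Val: 4 codons.
Leu: 6 codons.
2 × 4 × 2 × 4 × 3 × 4 × 6 = 4608.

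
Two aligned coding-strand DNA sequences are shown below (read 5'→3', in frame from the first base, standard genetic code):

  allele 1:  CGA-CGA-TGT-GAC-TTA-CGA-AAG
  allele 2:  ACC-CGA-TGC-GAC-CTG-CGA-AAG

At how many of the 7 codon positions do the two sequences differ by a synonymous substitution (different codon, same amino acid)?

Codon 1: CGA Arg / ACC Thr — nonsynonymous.
Codon 2: CGA Arg / CGA Arg — identical.
Codon 3: TGT Cys / TGC Cys — synonymous.
Codon 4: GAC Asp / GAC Asp — identical.
Codon 5: TTA Leu / CTG Leu — synonymous.
Codon 6: CGA Arg / CGA Arg — identical.
Codon 7: AAG Lys / AAG Lys — identical.
Synonymous differences: 2.

2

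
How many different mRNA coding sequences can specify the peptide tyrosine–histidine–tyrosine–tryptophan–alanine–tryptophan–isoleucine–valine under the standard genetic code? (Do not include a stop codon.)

384

Tyr: 2 codons.
His: 2 codons.
Tyr: 2 codons.
Trp: 1 codon.
Ala: 4 codons.
Trp: 1 codon.
Ile: 3 codons.
Val: 4 codons.
2 × 2 × 2 × 1 × 4 × 1 × 3 × 4 = 384.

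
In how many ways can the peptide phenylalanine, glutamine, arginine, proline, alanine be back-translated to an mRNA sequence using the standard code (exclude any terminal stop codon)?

Phe: 2 codons.
Gln: 2 codons.
Arg: 6 codons.
Pro: 4 codons.
Ala: 4 codons.
2 × 2 × 6 × 4 × 4 = 384.

384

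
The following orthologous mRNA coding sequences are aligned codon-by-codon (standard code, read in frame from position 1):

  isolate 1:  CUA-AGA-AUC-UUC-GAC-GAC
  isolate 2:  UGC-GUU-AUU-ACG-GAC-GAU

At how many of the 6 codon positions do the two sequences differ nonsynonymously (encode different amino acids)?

3

Codon 1: CUA Leu / UGC Cys — nonsynonymous.
Codon 2: AGA Arg / GUU Val — nonsynonymous.
Codon 3: AUC Ile / AUU Ile — synonymous.
Codon 4: UUC Phe / ACG Thr — nonsynonymous.
Codon 5: GAC Asp / GAC Asp — identical.
Codon 6: GAC Asp / GAU Asp — synonymous.
Nonsynonymous differences: 3.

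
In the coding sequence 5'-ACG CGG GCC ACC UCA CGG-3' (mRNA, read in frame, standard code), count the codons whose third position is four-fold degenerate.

6

Codon 1 ACG (Thr): third position 4-fold.
Codon 2 CGG (Arg): third position 4-fold.
Codon 3 GCC (Ala): third position 4-fold.
Codon 4 ACC (Thr): third position 4-fold.
Codon 5 UCA (Ser): third position 4-fold.
Codon 6 CGG (Arg): third position 4-fold.
Four-fold degenerate third positions: 6.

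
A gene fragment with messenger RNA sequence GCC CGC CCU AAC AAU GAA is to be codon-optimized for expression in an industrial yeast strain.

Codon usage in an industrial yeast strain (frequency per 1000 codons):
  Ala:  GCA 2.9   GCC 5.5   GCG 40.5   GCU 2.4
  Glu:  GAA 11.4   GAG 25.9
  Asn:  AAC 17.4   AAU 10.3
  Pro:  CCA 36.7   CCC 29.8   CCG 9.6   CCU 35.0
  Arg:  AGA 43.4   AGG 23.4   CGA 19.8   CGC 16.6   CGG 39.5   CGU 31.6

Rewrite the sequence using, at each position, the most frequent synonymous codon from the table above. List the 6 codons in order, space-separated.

GCG AGA CCA AAC AAC GAG

Codon 1 (Ala): best is GCG at 40.5.
Codon 2 (Arg): best is AGA at 43.4.
Codon 3 (Pro): best is CCA at 36.7.
Codon 4 (Asn): best is AAC at 17.4.
Codon 5 (Asn): best is AAC at 17.4.
Codon 6 (Glu): best is GAG at 25.9.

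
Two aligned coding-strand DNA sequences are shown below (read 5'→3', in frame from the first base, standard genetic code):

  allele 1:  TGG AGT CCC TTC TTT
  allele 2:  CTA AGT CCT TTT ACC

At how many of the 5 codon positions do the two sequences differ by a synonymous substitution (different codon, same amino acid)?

Codon 1: TGG Trp / CTA Leu — nonsynonymous.
Codon 2: AGT Ser / AGT Ser — identical.
Codon 3: CCC Pro / CCT Pro — synonymous.
Codon 4: TTC Phe / TTT Phe — synonymous.
Codon 5: TTT Phe / ACC Thr — nonsynonymous.
Synonymous differences: 2.

2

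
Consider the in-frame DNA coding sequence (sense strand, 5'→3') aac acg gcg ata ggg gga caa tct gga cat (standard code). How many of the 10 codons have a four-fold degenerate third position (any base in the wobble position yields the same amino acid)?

Codon 1 AAC (Asn): third position 2-fold.
Codon 2 ACG (Thr): third position 4-fold.
Codon 3 GCG (Ala): third position 4-fold.
Codon 4 ATA (Ile): third position 3-fold.
Codon 5 GGG (Gly): third position 4-fold.
Codon 6 GGA (Gly): third position 4-fold.
Codon 7 CAA (Gln): third position 2-fold.
Codon 8 TCT (Ser): third position 4-fold.
Codon 9 GGA (Gly): third position 4-fold.
Codon 10 CAT (His): third position 2-fold.
Four-fold degenerate third positions: 6.

6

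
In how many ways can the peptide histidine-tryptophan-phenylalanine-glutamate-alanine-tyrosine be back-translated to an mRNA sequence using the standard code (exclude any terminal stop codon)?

His: 2 codons.
Trp: 1 codon.
Phe: 2 codons.
Glu: 2 codons.
Ala: 4 codons.
Tyr: 2 codons.
2 × 1 × 2 × 2 × 4 × 2 = 64.

64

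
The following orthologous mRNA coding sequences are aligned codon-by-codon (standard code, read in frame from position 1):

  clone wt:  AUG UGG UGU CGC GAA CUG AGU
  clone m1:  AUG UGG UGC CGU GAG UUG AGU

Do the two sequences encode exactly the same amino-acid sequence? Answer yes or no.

yes

Codon 1: AUG Met / AUG Met — identical.
Codon 2: UGG Trp / UGG Trp — identical.
Codon 3: UGU Cys / UGC Cys — synonymous.
Codon 4: CGC Arg / CGU Arg — synonymous.
Codon 5: GAA Glu / GAG Glu — synonymous.
Codon 6: CUG Leu / UUG Leu — synonymous.
Codon 7: AGU Ser / AGU Ser — identical.
Nonsynonymous differences: 0 → same protein.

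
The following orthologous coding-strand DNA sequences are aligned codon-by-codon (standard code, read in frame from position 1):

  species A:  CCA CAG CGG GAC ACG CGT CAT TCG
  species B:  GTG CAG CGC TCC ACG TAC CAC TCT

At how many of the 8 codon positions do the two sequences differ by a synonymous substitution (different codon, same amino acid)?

3

Codon 1: CCA Pro / GTG Val — nonsynonymous.
Codon 2: CAG Gln / CAG Gln — identical.
Codon 3: CGG Arg / CGC Arg — synonymous.
Codon 4: GAC Asp / TCC Ser — nonsynonymous.
Codon 5: ACG Thr / ACG Thr — identical.
Codon 6: CGT Arg / TAC Tyr — nonsynonymous.
Codon 7: CAT His / CAC His — synonymous.
Codon 8: TCG Ser / TCT Ser — synonymous.
Synonymous differences: 3.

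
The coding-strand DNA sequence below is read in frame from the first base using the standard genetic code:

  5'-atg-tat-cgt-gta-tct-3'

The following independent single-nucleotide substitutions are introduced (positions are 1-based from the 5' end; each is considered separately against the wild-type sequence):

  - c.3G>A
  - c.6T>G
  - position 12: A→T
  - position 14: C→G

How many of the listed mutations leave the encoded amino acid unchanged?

1

Codon 1: ATG (Met) → ATA (Ile) — missense.
Codon 2: TAT (Tyr) → TAG (Stop) — nonsense.
Codon 4: GTA (Val) → GTT (Val) — synonymous.
Codon 5: TCT (Ser) → TGT (Cys) — missense.
Synonymous: 1 of 4.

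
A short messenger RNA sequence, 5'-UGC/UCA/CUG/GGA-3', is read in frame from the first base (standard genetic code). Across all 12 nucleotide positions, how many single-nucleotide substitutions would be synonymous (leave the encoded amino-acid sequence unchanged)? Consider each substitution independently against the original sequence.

Codon 1 (UGC, Cys): 1 synonymous substitution.
Codon 2 (UCA, Ser): 3 synonymous substitutions.
Codon 3 (CUG, Leu): 4 synonymous substitutions.
Codon 4 (GGA, Gly): 3 synonymous substitutions.
Total: 1 + 3 + 4 + 3 = 11.

11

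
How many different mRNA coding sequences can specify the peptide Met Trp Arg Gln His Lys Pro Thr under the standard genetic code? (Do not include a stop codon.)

768

Met: 1 codon.
Trp: 1 codon.
Arg: 6 codons.
Gln: 2 codons.
His: 2 codons.
Lys: 2 codons.
Pro: 4 codons.
Thr: 4 codons.
1 × 1 × 6 × 2 × 2 × 2 × 4 × 4 = 768.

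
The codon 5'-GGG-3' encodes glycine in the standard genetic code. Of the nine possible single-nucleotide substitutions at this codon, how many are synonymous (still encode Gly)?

Position 1: none → 0 synonymous.
Position 2: none → 0 synonymous.
Position 3: GGT, GGC, GGA → 3 synonymous.
Total: 0 + 0 + 3 = 3.

3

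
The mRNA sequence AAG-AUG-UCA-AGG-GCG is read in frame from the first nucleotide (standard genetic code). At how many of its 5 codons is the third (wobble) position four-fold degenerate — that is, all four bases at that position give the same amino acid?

Codon 1 AAG (Lys): third position 2-fold.
Codon 2 AUG (Met): third position 1-fold.
Codon 3 UCA (Ser): third position 4-fold.
Codon 4 AGG (Arg): third position 2-fold.
Codon 5 GCG (Ala): third position 4-fold.
Four-fold degenerate third positions: 2.

2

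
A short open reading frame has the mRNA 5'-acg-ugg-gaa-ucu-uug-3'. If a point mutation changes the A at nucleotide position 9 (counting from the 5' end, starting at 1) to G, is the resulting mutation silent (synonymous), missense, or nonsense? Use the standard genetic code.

Position 9 falls in codon 3: GAA → Glu.
After the substitution the codon is GAG → Glu.
Both encode Glu, so the change is synonymous.

silent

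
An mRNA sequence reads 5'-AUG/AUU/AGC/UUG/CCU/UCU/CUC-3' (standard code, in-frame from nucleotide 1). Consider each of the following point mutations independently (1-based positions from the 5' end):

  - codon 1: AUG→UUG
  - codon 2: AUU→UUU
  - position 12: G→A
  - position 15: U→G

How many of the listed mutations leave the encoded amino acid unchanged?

Codon 1: AUG (Met) → UUG (Leu) — missense.
Codon 2: AUU (Ile) → UUU (Phe) — missense.
Codon 4: UUG (Leu) → UUA (Leu) — synonymous.
Codon 5: CCU (Pro) → CCG (Pro) — synonymous.
Synonymous: 2 of 4.

2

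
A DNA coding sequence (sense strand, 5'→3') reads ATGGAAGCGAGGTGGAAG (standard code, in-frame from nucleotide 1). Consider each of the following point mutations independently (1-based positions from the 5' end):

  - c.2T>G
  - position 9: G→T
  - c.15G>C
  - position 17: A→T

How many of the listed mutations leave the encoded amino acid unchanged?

1

Codon 1: ATG (Met) → AGG (Arg) — missense.
Codon 3: GCG (Ala) → GCT (Ala) — synonymous.
Codon 5: TGG (Trp) → TGC (Cys) — missense.
Codon 6: AAG (Lys) → ATG (Met) — missense.
Synonymous: 1 of 4.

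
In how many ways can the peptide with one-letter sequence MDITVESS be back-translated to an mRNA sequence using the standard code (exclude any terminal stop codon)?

6912

Met: 1 codon.
Asp: 2 codons.
Ile: 3 codons.
Thr: 4 codons.
Val: 4 codons.
Glu: 2 codons.
Ser: 6 codons.
Ser: 6 codons.
1 × 2 × 3 × 4 × 4 × 2 × 6 × 6 = 6912.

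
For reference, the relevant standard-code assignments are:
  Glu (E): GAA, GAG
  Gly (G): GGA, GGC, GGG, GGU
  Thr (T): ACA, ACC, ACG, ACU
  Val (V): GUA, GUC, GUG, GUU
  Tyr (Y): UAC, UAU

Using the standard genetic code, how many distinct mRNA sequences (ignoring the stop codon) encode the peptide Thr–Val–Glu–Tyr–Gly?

256

Thr: 4 codons.
Val: 4 codons.
Glu: 2 codons.
Tyr: 2 codons.
Gly: 4 codons.
4 × 4 × 2 × 2 × 4 = 256.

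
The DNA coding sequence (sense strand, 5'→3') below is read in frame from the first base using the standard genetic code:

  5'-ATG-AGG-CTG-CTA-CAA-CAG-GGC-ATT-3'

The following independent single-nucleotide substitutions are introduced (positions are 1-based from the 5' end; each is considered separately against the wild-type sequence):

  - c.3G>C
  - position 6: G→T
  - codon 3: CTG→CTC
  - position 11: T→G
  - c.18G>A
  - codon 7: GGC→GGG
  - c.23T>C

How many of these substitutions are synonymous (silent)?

Codon 1: ATG (Met) → ATC (Ile) — missense.
Codon 2: AGG (Arg) → AGT (Ser) — missense.
Codon 3: CTG (Leu) → CTC (Leu) — synonymous.
Codon 4: CTA (Leu) → CGA (Arg) — missense.
Codon 6: CAG (Gln) → CAA (Gln) — synonymous.
Codon 7: GGC (Gly) → GGG (Gly) — synonymous.
Codon 8: ATT (Ile) → ACT (Thr) — missense.
Synonymous: 3 of 7.

3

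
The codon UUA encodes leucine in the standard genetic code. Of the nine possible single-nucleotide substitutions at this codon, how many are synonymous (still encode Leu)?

2

Position 1: CUA → 1 synonymous.
Position 2: none → 0 synonymous.
Position 3: UUG → 1 synonymous.
Total: 1 + 0 + 1 = 2.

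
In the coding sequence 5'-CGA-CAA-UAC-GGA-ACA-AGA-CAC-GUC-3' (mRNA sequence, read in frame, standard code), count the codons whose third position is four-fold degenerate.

4

Codon 1 CGA (Arg): third position 4-fold.
Codon 2 CAA (Gln): third position 2-fold.
Codon 3 UAC (Tyr): third position 2-fold.
Codon 4 GGA (Gly): third position 4-fold.
Codon 5 ACA (Thr): third position 4-fold.
Codon 6 AGA (Arg): third position 2-fold.
Codon 7 CAC (His): third position 2-fold.
Codon 8 GUC (Val): third position 4-fold.
Four-fold degenerate third positions: 4.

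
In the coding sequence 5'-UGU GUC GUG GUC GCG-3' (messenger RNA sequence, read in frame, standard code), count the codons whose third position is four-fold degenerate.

4

Codon 1 UGU (Cys): third position 2-fold.
Codon 2 GUC (Val): third position 4-fold.
Codon 3 GUG (Val): third position 4-fold.
Codon 4 GUC (Val): third position 4-fold.
Codon 5 GCG (Ala): third position 4-fold.
Four-fold degenerate third positions: 4.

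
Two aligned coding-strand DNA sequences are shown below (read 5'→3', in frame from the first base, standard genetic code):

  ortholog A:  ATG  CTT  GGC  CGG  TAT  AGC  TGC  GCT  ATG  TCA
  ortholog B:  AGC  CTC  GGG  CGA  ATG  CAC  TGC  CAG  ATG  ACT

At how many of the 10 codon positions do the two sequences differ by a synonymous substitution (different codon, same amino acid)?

3

Codon 1: ATG Met / AGC Ser — nonsynonymous.
Codon 2: CTT Leu / CTC Leu — synonymous.
Codon 3: GGC Gly / GGG Gly — synonymous.
Codon 4: CGG Arg / CGA Arg — synonymous.
Codon 5: TAT Tyr / ATG Met — nonsynonymous.
Codon 6: AGC Ser / CAC His — nonsynonymous.
Codon 7: TGC Cys / TGC Cys — identical.
Codon 8: GCT Ala / CAG Gln — nonsynonymous.
Codon 9: ATG Met / ATG Met — identical.
Codon 10: TCA Ser / ACT Thr — nonsynonymous.
Synonymous differences: 3.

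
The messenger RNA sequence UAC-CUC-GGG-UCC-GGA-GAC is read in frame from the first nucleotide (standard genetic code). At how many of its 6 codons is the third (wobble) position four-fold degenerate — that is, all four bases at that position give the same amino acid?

Codon 1 UAC (Tyr): third position 2-fold.
Codon 2 CUC (Leu): third position 4-fold.
Codon 3 GGG (Gly): third position 4-fold.
Codon 4 UCC (Ser): third position 4-fold.
Codon 5 GGA (Gly): third position 4-fold.
Codon 6 GAC (Asp): third position 2-fold.
Four-fold degenerate third positions: 4.

4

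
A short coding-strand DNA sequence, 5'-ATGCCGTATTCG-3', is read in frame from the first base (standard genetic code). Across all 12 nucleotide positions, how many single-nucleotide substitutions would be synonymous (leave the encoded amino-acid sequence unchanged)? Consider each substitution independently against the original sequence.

Codon 1 (ATG, Met): 0 synonymous substitutions.
Codon 2 (CCG, Pro): 3 synonymous substitutions.
Codon 3 (TAT, Tyr): 1 synonymous substitution.
Codon 4 (TCG, Ser): 3 synonymous substitutions.
Total: 0 + 3 + 1 + 3 = 7.

7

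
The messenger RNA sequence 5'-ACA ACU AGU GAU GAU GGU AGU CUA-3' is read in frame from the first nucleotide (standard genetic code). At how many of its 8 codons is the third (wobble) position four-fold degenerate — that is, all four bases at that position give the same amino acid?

4

Codon 1 ACA (Thr): third position 4-fold.
Codon 2 ACU (Thr): third position 4-fold.
Codon 3 AGU (Ser): third position 2-fold.
Codon 4 GAU (Asp): third position 2-fold.
Codon 5 GAU (Asp): third position 2-fold.
Codon 6 GGU (Gly): third position 4-fold.
Codon 7 AGU (Ser): third position 2-fold.
Codon 8 CUA (Leu): third position 4-fold.
Four-fold degenerate third positions: 4.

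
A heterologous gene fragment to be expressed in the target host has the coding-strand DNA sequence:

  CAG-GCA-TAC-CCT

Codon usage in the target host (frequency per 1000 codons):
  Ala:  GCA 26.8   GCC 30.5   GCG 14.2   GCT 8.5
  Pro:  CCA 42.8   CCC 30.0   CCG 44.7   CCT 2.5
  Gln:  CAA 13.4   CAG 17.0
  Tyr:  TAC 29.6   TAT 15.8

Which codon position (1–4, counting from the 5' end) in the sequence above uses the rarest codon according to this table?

4

Codon 1 CAG (Gln): 17.0 per 1000.
Codon 2 GCA (Ala): 26.8 per 1000.
Codon 3 TAC (Tyr): 29.6 per 1000.
Codon 4 CCT (Pro): 2.5 per 1000.
Lowest frequency is 2.5 at codon 4.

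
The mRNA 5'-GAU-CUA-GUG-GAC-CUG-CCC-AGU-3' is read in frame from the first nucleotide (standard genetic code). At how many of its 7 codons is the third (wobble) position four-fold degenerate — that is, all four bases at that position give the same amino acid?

Codon 1 GAU (Asp): third position 2-fold.
Codon 2 CUA (Leu): third position 4-fold.
Codon 3 GUG (Val): third position 4-fold.
Codon 4 GAC (Asp): third position 2-fold.
Codon 5 CUG (Leu): third position 4-fold.
Codon 6 CCC (Pro): third position 4-fold.
Codon 7 AGU (Ser): third position 2-fold.
Four-fold degenerate third positions: 4.

4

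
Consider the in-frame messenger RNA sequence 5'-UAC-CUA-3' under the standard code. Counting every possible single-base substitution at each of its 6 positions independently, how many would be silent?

Codon 1 (UAC, Tyr): 1 synonymous substitution.
Codon 2 (CUA, Leu): 4 synonymous substitutions.
Total: 1 + 4 = 5.

5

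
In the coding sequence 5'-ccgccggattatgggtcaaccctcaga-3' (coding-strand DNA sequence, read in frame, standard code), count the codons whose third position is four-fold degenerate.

6

Codon 1 CCG (Pro): third position 4-fold.
Codon 2 CCG (Pro): third position 4-fold.
Codon 3 GAT (Asp): third position 2-fold.
Codon 4 TAT (Tyr): third position 2-fold.
Codon 5 GGG (Gly): third position 4-fold.
Codon 6 TCA (Ser): third position 4-fold.
Codon 7 ACC (Thr): third position 4-fold.
Codon 8 CTC (Leu): third position 4-fold.
Codon 9 AGA (Arg): third position 2-fold.
Four-fold degenerate third positions: 6.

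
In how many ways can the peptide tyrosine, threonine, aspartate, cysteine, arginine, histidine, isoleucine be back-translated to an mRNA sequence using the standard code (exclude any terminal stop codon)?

Tyr: 2 codons.
Thr: 4 codons.
Asp: 2 codons.
Cys: 2 codons.
Arg: 6 codons.
His: 2 codons.
Ile: 3 codons.
2 × 4 × 2 × 2 × 6 × 2 × 3 = 1152.

1152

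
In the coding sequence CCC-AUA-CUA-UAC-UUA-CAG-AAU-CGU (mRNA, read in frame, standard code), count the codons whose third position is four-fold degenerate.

Codon 1 CCC (Pro): third position 4-fold.
Codon 2 AUA (Ile): third position 3-fold.
Codon 3 CUA (Leu): third position 4-fold.
Codon 4 UAC (Tyr): third position 2-fold.
Codon 5 UUA (Leu): third position 2-fold.
Codon 6 CAG (Gln): third position 2-fold.
Codon 7 AAU (Asn): third position 2-fold.
Codon 8 CGU (Arg): third position 4-fold.
Four-fold degenerate third positions: 3.

3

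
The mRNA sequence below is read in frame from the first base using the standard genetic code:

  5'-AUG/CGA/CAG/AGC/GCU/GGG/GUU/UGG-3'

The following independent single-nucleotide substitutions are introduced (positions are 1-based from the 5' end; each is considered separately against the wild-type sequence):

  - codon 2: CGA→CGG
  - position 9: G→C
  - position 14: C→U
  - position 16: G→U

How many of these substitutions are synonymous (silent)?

1

Codon 2: CGA (Arg) → CGG (Arg) — synonymous.
Codon 3: CAG (Gln) → CAC (His) — missense.
Codon 5: GCU (Ala) → GUU (Val) — missense.
Codon 6: GGG (Gly) → UGG (Trp) — missense.
Synonymous: 1 of 4.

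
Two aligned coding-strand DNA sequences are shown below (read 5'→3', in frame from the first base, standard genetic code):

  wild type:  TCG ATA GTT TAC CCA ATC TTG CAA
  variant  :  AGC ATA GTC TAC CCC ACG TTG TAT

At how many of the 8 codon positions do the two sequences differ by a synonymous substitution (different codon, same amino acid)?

Codon 1: TCG Ser / AGC Ser — synonymous.
Codon 2: ATA Ile / ATA Ile — identical.
Codon 3: GTT Val / GTC Val — synonymous.
Codon 4: TAC Tyr / TAC Tyr — identical.
Codon 5: CCA Pro / CCC Pro — synonymous.
Codon 6: ATC Ile / ACG Thr — nonsynonymous.
Codon 7: TTG Leu / TTG Leu — identical.
Codon 8: CAA Gln / TAT Tyr — nonsynonymous.
Synonymous differences: 3.

3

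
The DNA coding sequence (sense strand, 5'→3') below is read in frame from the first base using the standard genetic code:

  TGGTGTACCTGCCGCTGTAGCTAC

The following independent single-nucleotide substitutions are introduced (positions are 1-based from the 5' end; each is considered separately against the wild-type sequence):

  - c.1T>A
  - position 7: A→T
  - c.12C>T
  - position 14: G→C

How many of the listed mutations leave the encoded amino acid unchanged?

Codon 1: TGG (Trp) → AGG (Arg) — missense.
Codon 3: ACC (Thr) → TCC (Ser) — missense.
Codon 4: TGC (Cys) → TGT (Cys) — synonymous.
Codon 5: CGC (Arg) → CCC (Pro) — missense.
Synonymous: 1 of 4.

1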